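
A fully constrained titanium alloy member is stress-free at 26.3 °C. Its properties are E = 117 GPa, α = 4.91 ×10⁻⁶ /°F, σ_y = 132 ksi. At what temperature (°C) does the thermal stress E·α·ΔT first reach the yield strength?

906 °C

α = 4.91×10⁻⁶/°F × 9/5 = 8.84×10⁻⁶/K.
σ_y = 132 ksi = 910.1 MPa.
E·α·ΔT = 910.1 MPa ⇒ ΔT = 910.1 / (117.0×10³ × 8.84×10⁻⁶) = 880.1 K.
T = 26.3 + 880.1 = 906.4 °C.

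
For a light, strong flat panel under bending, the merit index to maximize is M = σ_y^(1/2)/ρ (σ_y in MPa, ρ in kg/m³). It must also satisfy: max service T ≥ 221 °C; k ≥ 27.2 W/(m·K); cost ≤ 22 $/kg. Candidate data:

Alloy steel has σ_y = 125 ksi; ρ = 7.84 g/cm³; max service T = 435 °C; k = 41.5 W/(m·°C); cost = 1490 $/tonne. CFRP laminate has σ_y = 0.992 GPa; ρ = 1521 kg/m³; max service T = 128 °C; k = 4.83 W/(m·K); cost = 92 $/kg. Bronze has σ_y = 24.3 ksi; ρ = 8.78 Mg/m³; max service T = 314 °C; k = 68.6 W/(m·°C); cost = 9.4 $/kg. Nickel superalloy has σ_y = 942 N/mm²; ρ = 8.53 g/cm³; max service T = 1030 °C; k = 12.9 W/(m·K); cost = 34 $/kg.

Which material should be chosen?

Screen on constraints: max service T ≥ 221 °C; k ≥ 27.2 W/(m·K); cost ≤ 22 $/kg. Survivors: alloy steel, bronze.
In SI units:
  alloy steel: σ_y = 861.8 MPa, ρ = 7840 kg/m³
  bronze: σ_y = 167.5 MPa, ρ = 8780 kg/m³
  alloy steel: M = 3.74×10⁻³
  bronze: M = 1.47×10⁻³
The maximum is for alloy steel.

alloy steel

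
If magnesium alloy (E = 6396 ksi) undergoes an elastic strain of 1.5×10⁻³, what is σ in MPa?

66.1 MPa

E = 6396 ksi = 44.10 GPa.
σ = E·ε = 44100 MPa × 1.5×10⁻³ = 66.1 MPa.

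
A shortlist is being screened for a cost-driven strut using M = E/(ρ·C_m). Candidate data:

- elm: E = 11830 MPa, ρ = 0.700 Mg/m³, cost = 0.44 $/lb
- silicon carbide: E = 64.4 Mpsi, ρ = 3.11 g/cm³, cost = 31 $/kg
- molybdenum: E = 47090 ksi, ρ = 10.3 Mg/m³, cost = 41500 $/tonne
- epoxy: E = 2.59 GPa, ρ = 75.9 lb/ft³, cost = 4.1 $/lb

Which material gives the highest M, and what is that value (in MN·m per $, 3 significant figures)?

After converting to SI:
  elm: E = 11.83 GPa, ρ = 700.0 kg/m³, cost = 0.9700 $/kg
  silicon carbide: E = 444.0 GPa, ρ = 3110 kg/m³, cost = 31.00 $/kg
  molybdenum: E = 324.7 GPa, ρ = 10300 kg/m³, cost = 41.50 $/kg
  epoxy: E = 2.590 GPa, ρ = 1216 kg/m³, cost = 9.039 $/kg
  elm: M = 17.4 MN·m per $
  silicon carbide: M = 4.61 MN·m per $
  molybdenum: M = 0.760 MN·m per $
  epoxy: M = 0.236 MN·m per $
Highest index: elm.

elm, M = 17.4 MN·m per $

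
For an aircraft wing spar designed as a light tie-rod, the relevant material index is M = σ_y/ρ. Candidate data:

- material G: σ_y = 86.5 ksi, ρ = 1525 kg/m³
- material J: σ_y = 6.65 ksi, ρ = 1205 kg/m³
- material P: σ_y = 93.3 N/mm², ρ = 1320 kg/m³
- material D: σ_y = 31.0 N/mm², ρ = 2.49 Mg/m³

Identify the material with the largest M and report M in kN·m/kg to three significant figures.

Convert each candidate to consistent units, then evaluate M:
  material G: σ_y = 596.4 MPa, ρ = 1525 kg/m³
  material J: σ_y = 45.85 MPa, ρ = 1205 kg/m³
  material P: σ_y = 93.30 MPa, ρ = 1320 kg/m³
  material D: σ_y = 31.00 MPa, ρ = 2490 kg/m³
  material G: M = 391 kN·m/kg
  material P: M = 70.7 kN·m/kg
  material J: M = 38.0 kN·m/kg
  material D: M = 12.4 kN·m/kg
Highest index: material G.

material G, M = 391 kN·m/kg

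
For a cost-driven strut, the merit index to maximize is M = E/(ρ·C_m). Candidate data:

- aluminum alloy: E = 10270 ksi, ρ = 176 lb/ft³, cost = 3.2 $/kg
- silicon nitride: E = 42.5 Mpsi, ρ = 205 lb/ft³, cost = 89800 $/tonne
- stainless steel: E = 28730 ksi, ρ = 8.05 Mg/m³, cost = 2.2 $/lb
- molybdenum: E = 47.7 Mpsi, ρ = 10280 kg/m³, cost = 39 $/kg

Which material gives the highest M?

After converting to SI:
  aluminum alloy: E = 70.81 GPa, ρ = 2819 kg/m³, cost = 3.200 $/kg
  silicon nitride: E = 293.0 GPa, ρ = 3284 kg/m³, cost = 89.80 $/kg
  stainless steel: E = 198.1 GPa, ρ = 8050 kg/m³, cost = 4.850 $/kg
  molybdenum: E = 328.9 GPa, ρ = 10280 kg/m³, cost = 39.00 $/kg
  aluminum alloy: M = 7.85 MN·m per $
  stainless steel: M = 5.07 MN·m per $
  silicon nitride: M = 0.994 MN·m per $
  molybdenum: M = 0.820 MN·m per $
Aluminum alloy has the largest M.

aluminum alloy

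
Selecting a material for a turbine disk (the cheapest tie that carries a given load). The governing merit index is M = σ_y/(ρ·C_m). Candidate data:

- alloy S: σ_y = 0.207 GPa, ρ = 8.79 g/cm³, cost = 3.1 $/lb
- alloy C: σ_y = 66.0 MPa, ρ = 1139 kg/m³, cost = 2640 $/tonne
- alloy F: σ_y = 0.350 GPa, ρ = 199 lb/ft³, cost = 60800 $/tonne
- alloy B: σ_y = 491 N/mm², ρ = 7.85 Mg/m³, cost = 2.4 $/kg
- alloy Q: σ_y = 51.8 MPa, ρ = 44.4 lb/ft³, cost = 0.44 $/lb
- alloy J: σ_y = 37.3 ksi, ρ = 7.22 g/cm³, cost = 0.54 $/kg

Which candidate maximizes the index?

alloy Q

After converting to SI:
  alloy S: σ_y = 207.0 MPa, ρ = 8790 kg/m³, cost = 6.834 $/kg
  alloy C: σ_y = 66.00 MPa, ρ = 1139 kg/m³, cost = 2.640 $/kg
  alloy F: σ_y = 350.0 MPa, ρ = 3188 kg/m³, cost = 60.80 $/kg
  alloy B: σ_y = 491.0 MPa, ρ = 7850 kg/m³, cost = 2.400 $/kg
  alloy Q: σ_y = 51.80 MPa, ρ = 711.2 kg/m³, cost = 0.9700 $/kg
  alloy J: σ_y = 257.2 MPa, ρ = 7220 kg/m³, cost = 0.5400 $/kg
  alloy Q: M = 75.1 kN·m per $
  alloy J: M = 66.0 kN·m per $
  alloy B: M = 26.1 kN·m per $
  alloy C: M = 21.9 kN·m per $
  alloy S: M = 3.45 kN·m per $
  alloy F: M = 1.81 kN·m per $
The maximum is for alloy Q.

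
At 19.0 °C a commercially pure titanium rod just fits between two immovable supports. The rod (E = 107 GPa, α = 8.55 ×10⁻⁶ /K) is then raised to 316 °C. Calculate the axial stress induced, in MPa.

272 MPa

ΔT = 297.0 K. Constrained thermal stress σ = E·α·ΔT = 107.0×10³ MPa × 8.55×10⁻⁶ × 297.0 = 272 MPa (compressive).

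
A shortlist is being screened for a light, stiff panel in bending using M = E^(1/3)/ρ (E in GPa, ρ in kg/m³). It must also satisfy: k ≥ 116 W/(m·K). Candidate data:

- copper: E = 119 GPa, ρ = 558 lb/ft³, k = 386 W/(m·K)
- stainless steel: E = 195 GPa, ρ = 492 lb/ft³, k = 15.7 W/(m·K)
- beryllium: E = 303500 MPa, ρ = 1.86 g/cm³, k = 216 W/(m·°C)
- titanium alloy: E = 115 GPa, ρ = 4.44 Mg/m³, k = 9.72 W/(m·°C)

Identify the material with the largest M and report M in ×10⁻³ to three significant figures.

Screen on constraints: k ≥ 116 W/(m·K). Survivors: copper, beryllium.
After converting to SI:
  copper: E = 119.0 GPa, ρ = 8938 kg/m³
  beryllium: E = 303.5 GPa, ρ = 1860 kg/m³
  beryllium: M = 3.61×10⁻³
  copper: M = 0.550×10⁻³
Beryllium has the largest M.

beryllium, M = 3.61×10⁻³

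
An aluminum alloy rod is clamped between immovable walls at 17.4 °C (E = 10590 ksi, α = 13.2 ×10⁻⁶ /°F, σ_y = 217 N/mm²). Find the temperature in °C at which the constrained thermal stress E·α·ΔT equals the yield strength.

142 °C

E = 10590 ksi = 73.02 GPa.
α = 13.2×10⁻⁶/°F × 9/5 = 23.8×10⁻⁶/K.
σ_y = 217 N/mm² = 217.0 MPa.
E·α·ΔT = 217.0 MPa ⇒ ΔT = 217.0 / (73.02×10³ × 23.8×10⁻⁶) = 125.1 K.
T = 17.4 + 125.1 = 142.5 °C.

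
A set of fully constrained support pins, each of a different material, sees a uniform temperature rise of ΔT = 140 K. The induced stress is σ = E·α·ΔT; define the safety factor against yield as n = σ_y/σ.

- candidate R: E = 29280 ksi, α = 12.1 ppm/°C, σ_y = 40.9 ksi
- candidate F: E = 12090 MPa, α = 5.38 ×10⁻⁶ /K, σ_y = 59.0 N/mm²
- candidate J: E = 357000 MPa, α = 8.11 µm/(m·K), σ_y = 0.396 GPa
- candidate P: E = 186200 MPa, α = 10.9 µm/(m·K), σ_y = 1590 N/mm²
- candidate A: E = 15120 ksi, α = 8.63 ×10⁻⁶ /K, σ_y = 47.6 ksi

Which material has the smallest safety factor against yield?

candidate R

In consistent units (E in GPa, α in ×10⁻⁶/K, σ_y in MPa):
  candidate R: E = 201.9, α = 12.1, σ_y = 282.0 → σ = 342 MPa, n = 0.825
  candidate F: E = 12.09, α = 5.38, σ_y = 59.00 → σ = 9.11 MPa, n = 6.48
  candidate J: E = 357.0, α = 8.11, σ_y = 396.0 → σ = 405 MPa, n = 0.977
  candidate P: E = 186.2, α = 10.9, σ_y = 1590 → σ = 284 MPa, n = 5.60
  candidate A: E = 104.2, α = 8.63, σ_y = 328.2 → σ = 126 MPa, n = 2.61
Candidate R has the lowest safety factor, n = 0.825.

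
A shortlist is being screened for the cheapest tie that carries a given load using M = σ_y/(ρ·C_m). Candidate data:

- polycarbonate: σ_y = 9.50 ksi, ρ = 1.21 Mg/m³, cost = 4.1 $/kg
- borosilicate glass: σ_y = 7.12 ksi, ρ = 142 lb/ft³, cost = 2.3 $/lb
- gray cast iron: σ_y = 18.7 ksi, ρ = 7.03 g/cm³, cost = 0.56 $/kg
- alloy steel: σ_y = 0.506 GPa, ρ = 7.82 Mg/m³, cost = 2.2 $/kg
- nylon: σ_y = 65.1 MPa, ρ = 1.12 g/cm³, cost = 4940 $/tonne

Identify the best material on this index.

After converting to SI:
  polycarbonate: σ_y = 65.50 MPa, ρ = 1210 kg/m³, cost = 4.100 $/kg
  borosilicate glass: σ_y = 49.09 MPa, ρ = 2275 kg/m³, cost = 5.071 $/kg
  gray cast iron: σ_y = 128.9 MPa, ρ = 7030 kg/m³, cost = 0.5600 $/kg
  alloy steel: σ_y = 506.0 MPa, ρ = 7820 kg/m³, cost = 2.200 $/kg
  nylon: σ_y = 65.10 MPa, ρ = 1120 kg/m³, cost = 4.940 $/kg
  gray cast iron: M = 32.8 kN·m per $
  alloy steel: M = 29.4 kN·m per $
  polycarbonate: M = 13.2 kN·m per $
  nylon: M = 11.8 kN·m per $
  borosilicate glass: M = 4.26 kN·m per $
Highest index: gray cast iron.

gray cast iron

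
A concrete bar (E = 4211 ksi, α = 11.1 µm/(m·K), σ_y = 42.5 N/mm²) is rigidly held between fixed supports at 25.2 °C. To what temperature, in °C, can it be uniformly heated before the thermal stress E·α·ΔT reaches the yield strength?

E = 4211 ksi = 29.03 GPa.
σ_y = 42.5 N/mm² = 42.50 MPa.
E·α·ΔT = 42.50 MPa ⇒ ΔT = 42.50 / (29.03×10³ × 11.1×10⁻⁶) = 131.9 K.
T = 25.2 + 131.9 = 157.1 °C.

157 °C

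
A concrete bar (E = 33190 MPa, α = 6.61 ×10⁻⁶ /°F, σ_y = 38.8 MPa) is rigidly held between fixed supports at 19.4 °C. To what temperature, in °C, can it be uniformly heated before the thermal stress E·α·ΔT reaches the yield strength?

E = 33190 MPa = 33.19 GPa.
α = 6.61×10⁻⁶/°F × 9/5 = 11.9×10⁻⁶/K.
E·α·ΔT = 38.80 MPa ⇒ ΔT = 38.80 / (33.19×10³ × 11.9×10⁻⁶) = 98.25 K.
T = 19.4 + 98.25 = 117.7 °C.

118 °C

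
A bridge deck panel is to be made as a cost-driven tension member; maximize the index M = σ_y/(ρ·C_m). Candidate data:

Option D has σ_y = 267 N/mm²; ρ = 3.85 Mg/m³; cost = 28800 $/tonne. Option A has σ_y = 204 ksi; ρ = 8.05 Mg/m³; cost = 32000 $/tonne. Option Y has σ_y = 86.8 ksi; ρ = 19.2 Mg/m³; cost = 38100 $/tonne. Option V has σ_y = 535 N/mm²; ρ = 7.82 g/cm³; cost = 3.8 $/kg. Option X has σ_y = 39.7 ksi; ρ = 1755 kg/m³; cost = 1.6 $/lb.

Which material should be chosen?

Convert each candidate to consistent units, then evaluate M:
  option D: σ_y = 267.0 MPa, ρ = 3850 kg/m³, cost = 28.80 $/kg
  option A: σ_y = 1407 MPa, ρ = 8050 kg/m³, cost = 32.00 $/kg
  option Y: σ_y = 598.5 MPa, ρ = 19200 kg/m³, cost = 38.10 $/kg
  option V: σ_y = 535.0 MPa, ρ = 7820 kg/m³, cost = 3.800 $/kg
  option X: σ_y = 273.7 MPa, ρ = 1755 kg/m³, cost = 3.527 $/kg
  option X: M = 44.2 kN·m per $
  option V: M = 18.0 kN·m per $
  option A: M = 5.46 kN·m per $
  option D: M = 2.41 kN·m per $
  option Y: M = 0.818 kN·m per $
Option X has the largest M.

option X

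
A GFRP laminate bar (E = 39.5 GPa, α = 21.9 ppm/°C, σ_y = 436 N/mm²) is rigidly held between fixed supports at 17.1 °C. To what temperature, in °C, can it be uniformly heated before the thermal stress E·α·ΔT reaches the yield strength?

σ_y = 436 N/mm² = 436.0 MPa.
E·α·ΔT = 436.0 MPa ⇒ ΔT = 436.0 / (39.50×10³ × 21.9×10⁻⁶) = 504.0 K.
T = 17.1 + 504.0 = 521.1 °C.

521 °C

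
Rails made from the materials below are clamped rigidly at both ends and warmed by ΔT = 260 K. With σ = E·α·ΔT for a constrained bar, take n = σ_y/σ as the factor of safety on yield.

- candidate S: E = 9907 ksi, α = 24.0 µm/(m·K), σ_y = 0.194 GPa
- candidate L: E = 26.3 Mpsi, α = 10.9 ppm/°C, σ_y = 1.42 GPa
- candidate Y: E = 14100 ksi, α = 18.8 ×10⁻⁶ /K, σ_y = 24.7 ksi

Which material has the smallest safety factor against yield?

With everything in SI (GPa, ×10⁻⁶/K, MPa):
  candidate S: E = 68.31, α = 24.0, σ_y = 194.0 → σ = 426 MPa, n = 0.455
  candidate L: E = 181.3, α = 10.9, σ_y = 1420 → σ = 514 MPa, n = 2.76
  candidate Y: E = 97.22, α = 18.8, σ_y = 170.3 → σ = 475 MPa, n = 0.358
The minimum is candidate Y at n = 0.358.

candidate Y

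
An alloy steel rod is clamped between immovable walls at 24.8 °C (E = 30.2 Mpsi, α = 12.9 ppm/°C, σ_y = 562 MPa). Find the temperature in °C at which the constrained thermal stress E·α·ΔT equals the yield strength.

234 °C

E = 30.2 Mpsi = 208.2 GPa.
E·α·ΔT = 562.0 MPa ⇒ ΔT = 562.0 / (208.2×10³ × 12.9×10⁻⁶) = 209.2 K.
T = 24.8 + 209.2 = 234.0 °C.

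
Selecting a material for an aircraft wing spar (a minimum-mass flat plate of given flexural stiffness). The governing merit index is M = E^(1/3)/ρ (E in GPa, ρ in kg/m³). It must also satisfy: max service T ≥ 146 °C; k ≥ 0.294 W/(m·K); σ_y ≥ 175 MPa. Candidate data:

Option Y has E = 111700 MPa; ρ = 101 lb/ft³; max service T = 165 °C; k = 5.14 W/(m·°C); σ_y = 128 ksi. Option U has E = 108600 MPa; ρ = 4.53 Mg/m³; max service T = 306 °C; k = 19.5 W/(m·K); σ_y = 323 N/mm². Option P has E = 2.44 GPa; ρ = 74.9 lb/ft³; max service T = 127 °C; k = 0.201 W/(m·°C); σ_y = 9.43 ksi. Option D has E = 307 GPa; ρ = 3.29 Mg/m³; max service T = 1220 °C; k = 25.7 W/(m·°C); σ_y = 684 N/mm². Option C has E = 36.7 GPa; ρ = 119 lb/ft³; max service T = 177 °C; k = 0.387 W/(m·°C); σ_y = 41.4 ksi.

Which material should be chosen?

Screen on constraints: max service T ≥ 146 °C; k ≥ 0.294 W/(m·K); σ_y ≥ 175 MPa. Survivors: option Y, option U, option D, option C.
After converting to SI:
  option Y: E = 111.7 GPa, ρ = 1618 kg/m³
  option U: E = 108.6 GPa, ρ = 4530 kg/m³
  option D: E = 307.0 GPa, ρ = 3290 kg/m³
  option C: E = 36.70 GPa, ρ = 1906 kg/m³
  option Y: M = 2.98×10⁻³
  option D: M = 2.05×10⁻³
  option C: M = 1.74×10⁻³
  option U: M = 1.05×10⁻³
Option Y has the largest M.

option Y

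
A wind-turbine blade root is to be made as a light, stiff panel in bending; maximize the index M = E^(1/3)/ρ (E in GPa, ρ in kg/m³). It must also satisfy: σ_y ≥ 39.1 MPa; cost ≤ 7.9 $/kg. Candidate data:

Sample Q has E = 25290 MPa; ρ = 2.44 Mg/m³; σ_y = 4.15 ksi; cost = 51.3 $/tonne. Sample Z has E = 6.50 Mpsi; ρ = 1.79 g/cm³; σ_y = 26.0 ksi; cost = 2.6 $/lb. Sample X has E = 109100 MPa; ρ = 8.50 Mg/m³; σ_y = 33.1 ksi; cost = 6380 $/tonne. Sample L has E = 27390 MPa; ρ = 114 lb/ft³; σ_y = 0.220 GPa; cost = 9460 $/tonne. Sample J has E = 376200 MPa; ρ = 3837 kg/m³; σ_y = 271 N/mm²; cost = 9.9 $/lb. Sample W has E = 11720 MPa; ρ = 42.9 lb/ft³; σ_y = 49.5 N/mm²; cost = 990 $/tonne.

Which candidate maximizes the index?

sample W

Screen on constraints: σ_y ≥ 39.1 MPa; cost ≤ 7.9 $/kg. Survivors: sample Z, sample X, sample W.
Putting every candidate on a common basis:
  sample Z: E = 44.82 GPa, ρ = 1790 kg/m³
  sample X: E = 109.1 GPa, ρ = 8500 kg/m³
  sample W: E = 11.72 GPa, ρ = 687.2 kg/m³
  sample W: M = 3.31×10⁻³
  sample Z: M = 1.98×10⁻³
  sample X: M = 0.562×10⁻³
Sample W ranks first.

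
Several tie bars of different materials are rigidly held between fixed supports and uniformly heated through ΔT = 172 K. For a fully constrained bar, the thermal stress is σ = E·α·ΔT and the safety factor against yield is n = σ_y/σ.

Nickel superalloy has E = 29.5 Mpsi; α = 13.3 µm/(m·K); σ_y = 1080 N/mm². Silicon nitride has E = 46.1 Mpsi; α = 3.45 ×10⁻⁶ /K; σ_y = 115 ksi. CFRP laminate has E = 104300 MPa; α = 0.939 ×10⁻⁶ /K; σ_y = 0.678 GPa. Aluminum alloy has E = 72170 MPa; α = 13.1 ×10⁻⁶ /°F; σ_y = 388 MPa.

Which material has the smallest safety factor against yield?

aluminum alloy

Converting E to GPa, α to ×10⁻⁶/K, σ_y to MPa, then σ and n for each:
  nickel superalloy: E = 203.4, α = 13.3, σ_y = 1080 → σ = 465 MPa, n = 2.32
  silicon nitride: E = 317.8, α = 3.45, σ_y = 792.9 → σ = 189 MPa, n = 4.20
  CFRP laminate: E = 104.3, α = 0.939, σ_y = 678.0 → σ = 16.8 MPa, n = 40.2
  aluminum alloy: E = 72.17, α = 23.6, σ_y = 388.0 → σ = 293 MPa, n = 1.33
Smallest n: aluminum alloy with n = 1.33.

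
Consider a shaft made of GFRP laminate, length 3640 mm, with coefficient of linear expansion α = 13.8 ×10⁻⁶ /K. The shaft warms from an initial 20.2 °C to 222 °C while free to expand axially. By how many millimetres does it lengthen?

10.1 mm

ΔT = 222 − 20.2 = 201.8 K.
ΔL = α·L₀·ΔT = 13.8×10⁻⁶ × 3640 mm × 201.8 K = 10.1 mm.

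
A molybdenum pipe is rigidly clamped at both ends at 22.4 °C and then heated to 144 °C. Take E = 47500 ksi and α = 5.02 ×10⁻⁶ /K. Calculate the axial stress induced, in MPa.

200 MPa

E = 47500 ksi = 327.5 GPa.
ΔT = 121.6 K. Constrained thermal stress σ = E·α·ΔT = 327.5×10³ MPa × 5.02×10⁻⁶ × 121.6 = 200 MPa (compressive).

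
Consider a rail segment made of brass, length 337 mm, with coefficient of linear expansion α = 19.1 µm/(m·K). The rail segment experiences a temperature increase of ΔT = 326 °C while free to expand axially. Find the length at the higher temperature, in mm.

ΔL = α·L₀·ΔT = 19.1×10⁻⁶ × 337 mm × 326.0 K = 2.10 mm.
L = L₀ + ΔL = 337 + 2.10 = 339.10 mm.

339.10 mm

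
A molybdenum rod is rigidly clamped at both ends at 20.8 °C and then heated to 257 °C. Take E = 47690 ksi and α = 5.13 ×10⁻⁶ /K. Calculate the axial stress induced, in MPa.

E = 47690 ksi = 328.8 GPa.
ΔT = 236.2 K. Constrained thermal stress σ = E·α·ΔT = 328.8×10³ MPa × 5.13×10⁻⁶ × 236.2 = 398 MPa (compressive).

398 MPa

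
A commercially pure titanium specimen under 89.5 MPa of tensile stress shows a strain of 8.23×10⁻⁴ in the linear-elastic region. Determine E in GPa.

109 GPa

E = σ/ε = 89.5 MPa / 8.23×10⁻⁴ = 108700 MPa = 109 GPa.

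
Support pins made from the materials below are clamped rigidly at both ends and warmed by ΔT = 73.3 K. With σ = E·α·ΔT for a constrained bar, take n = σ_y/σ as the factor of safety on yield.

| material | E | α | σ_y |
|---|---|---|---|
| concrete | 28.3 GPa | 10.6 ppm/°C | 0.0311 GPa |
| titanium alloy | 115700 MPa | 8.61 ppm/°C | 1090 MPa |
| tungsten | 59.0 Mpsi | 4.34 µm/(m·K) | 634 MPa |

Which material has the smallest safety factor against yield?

Converting E to GPa, α to ×10⁻⁶/K, σ_y to MPa, then σ and n for each:
  concrete: E = 28.30, α = 10.6, σ_y = 31.10 → σ = 22.0 MPa, n = 1.41
  titanium alloy: E = 115.7, α = 8.61, σ_y = 1090 → σ = 73.0 MPa, n = 14.9
  tungsten: E = 406.8, α = 4.34, σ_y = 634.0 → σ = 129 MPa, n = 4.90
Concrete has the lowest safety factor, n = 1.41.

concrete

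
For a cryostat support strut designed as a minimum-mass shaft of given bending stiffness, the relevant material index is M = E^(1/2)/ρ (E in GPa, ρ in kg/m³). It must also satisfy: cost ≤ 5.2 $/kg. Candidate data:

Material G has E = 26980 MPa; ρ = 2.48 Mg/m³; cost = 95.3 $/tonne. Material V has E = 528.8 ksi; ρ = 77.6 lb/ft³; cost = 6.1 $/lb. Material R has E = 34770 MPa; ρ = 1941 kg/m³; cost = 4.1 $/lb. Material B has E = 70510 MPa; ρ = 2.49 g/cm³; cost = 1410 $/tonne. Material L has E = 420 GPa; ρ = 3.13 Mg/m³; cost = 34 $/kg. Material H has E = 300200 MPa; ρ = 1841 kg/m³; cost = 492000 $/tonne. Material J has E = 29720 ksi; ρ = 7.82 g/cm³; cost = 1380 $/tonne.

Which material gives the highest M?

material B

Screen on constraints: cost ≤ 5.2 $/kg. Survivors: material G, material B, material J.
Convert each candidate to consistent units, then evaluate M:
  material G: E = 26.98 GPa, ρ = 2480 kg/m³
  material B: E = 70.51 GPa, ρ = 2490 kg/m³
  material J: E = 204.9 GPa, ρ = 7820 kg/m³
  material B: M = 3.37×10⁻³
  material G: M = 2.09×10⁻³
  material J: M = 1.83×10⁻³
Highest index: material B.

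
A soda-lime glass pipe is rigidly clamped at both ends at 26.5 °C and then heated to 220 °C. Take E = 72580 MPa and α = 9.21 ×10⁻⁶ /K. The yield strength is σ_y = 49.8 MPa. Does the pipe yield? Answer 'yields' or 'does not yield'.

yields

E = 72580 MPa = 72.58 GPa.
ΔT = 193.5 K. Constrained thermal stress σ = E·α·ΔT = 72.58×10³ MPa × 9.21×10⁻⁶ × 193.5 = 129 MPa (compressive).
Compare to σ_y = 49.8 MPa: σ ≥ σ_y, so it yields.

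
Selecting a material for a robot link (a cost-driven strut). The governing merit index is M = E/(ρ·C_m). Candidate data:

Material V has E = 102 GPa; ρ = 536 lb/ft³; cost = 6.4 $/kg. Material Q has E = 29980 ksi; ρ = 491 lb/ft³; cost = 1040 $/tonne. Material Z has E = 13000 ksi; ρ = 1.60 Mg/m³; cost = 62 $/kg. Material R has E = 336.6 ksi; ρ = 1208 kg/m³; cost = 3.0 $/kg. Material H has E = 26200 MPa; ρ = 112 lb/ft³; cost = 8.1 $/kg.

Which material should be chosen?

material Q

Normalizing units and computing the index:
  material V: E = 102.0 GPa, ρ = 8586 kg/m³, cost = 6.400 $/kg
  material Q: E = 206.7 GPa, ρ = 7865 kg/m³, cost = 1.040 $/kg
  material Z: E = 89.63 GPa, ρ = 1600 kg/m³, cost = 62.00 $/kg
  material R: E = 2.321 GPa, ρ = 1208 kg/m³, cost = 3.000 $/kg
  material H: E = 26.20 GPa, ρ = 1794 kg/m³, cost = 8.100 $/kg
  material Q: M = 25.3 MN·m per $
  material V: M = 1.86 MN·m per $
  material H: M = 1.80 MN·m per $
  material Z: M = 0.904 MN·m per $
  material R: M = 0.640 MN·m per $
The maximum is for material Q.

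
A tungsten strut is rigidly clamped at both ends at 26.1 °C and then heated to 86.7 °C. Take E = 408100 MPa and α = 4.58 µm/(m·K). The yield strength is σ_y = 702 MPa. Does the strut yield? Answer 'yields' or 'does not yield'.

E = 408100 MPa = 408.1 GPa.
ΔT = 60.60 K. Constrained thermal stress σ = E·α·ΔT = 408.1×10³ MPa × 4.58×10⁻⁶ × 60.60 = 113 MPa (compressive).
Compare to σ_y = 702 MPa: σ < σ_y, so it does not yield.

does not yield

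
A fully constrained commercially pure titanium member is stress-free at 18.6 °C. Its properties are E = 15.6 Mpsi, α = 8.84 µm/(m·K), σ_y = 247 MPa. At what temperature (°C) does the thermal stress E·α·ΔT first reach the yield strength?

E = 15.6 Mpsi = 107.6 GPa.
E·α·ΔT = 247.0 MPa ⇒ ΔT = 247.0 / (107.6×10³ × 8.84×10⁻⁶) = 259.8 K.
T = 18.6 + 259.8 = 278.4 °C.

278 °C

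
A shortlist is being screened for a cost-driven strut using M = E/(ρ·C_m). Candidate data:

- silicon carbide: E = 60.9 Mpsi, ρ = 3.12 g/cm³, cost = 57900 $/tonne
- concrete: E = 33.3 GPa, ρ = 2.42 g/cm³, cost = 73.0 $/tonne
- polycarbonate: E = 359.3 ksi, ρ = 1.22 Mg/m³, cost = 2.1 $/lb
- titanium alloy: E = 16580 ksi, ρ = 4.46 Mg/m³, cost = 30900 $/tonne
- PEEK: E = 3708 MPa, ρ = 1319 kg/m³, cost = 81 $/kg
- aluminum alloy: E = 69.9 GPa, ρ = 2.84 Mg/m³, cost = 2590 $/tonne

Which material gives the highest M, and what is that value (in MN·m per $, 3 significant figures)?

After converting to SI:
  silicon carbide: E = 419.9 GPa, ρ = 3120 kg/m³, cost = 57.90 $/kg
  concrete: E = 33.30 GPa, ρ = 2420 kg/m³, cost = 0.07300 $/kg
  polycarbonate: E = 2.477 GPa, ρ = 1220 kg/m³, cost = 4.630 $/kg
  titanium alloy: E = 114.3 GPa, ρ = 4460 kg/m³, cost = 30.90 $/kg
  PEEK: E = 3.708 GPa, ρ = 1319 kg/m³, cost = 81.00 $/kg
  aluminum alloy: E = 69.90 GPa, ρ = 2840 kg/m³, cost = 2.590 $/kg
  concrete: M = 188 MN·m per $
  aluminum alloy: M = 9.50 MN·m per $
  silicon carbide: M = 2.32 MN·m per $
  titanium alloy: M = 0.829 MN·m per $
  polycarbonate: M = 0.439 MN·m per $
  PEEK: M = 0.0347 MN·m per $
Concrete ranks first.

concrete, M = 188 MN·m per $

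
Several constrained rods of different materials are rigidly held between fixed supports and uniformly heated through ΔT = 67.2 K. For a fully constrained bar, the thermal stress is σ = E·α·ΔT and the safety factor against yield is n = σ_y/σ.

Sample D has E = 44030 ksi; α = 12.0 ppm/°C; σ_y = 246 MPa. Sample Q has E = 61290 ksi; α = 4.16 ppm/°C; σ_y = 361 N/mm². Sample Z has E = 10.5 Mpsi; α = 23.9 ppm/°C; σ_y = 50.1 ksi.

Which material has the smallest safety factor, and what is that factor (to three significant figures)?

In consistent units (E in GPa, α in ×10⁻⁶/K, σ_y in MPa):
  sample D: E = 303.6, α = 12.0, σ_y = 246.0 → σ = 245 MPa, n = 1.00
  sample Q: E = 422.6, α = 4.16, σ_y = 361.0 → σ = 118 MPa, n = 3.06
  sample Z: E = 72.39, α = 23.9, σ_y = 345.4 → σ = 116 MPa, n = 2.97
Smallest n: sample D with n = 1.00.

sample D, n = 1.00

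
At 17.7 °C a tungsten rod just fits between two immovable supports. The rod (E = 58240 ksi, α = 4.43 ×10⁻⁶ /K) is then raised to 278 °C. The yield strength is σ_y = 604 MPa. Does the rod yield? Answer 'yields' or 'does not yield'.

E = 58240 ksi = 401.6 GPa.
ΔT = 260.3 K. Constrained thermal stress σ = E·α·ΔT = 401.6×10³ MPa × 4.43×10⁻⁶ × 260.3 = 463 MPa (compressive).
Compare to σ_y = 604 MPa: σ < σ_y, so it does not yield.

does not yield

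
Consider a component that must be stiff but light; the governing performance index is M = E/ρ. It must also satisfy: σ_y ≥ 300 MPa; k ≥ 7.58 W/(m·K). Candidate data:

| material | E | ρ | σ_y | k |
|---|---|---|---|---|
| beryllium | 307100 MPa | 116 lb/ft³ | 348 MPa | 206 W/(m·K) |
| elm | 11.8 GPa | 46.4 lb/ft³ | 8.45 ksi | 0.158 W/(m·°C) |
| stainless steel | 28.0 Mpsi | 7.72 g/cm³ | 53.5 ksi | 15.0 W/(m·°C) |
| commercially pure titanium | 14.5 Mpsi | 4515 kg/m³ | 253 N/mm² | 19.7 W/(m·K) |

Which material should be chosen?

beryllium

Screen on constraints: σ_y ≥ 300 MPa; k ≥ 7.58 W/(m·K). Survivors: beryllium, stainless steel.
In SI units:
  beryllium: E = 307.1 GPa, ρ = 1858 kg/m³
  stainless steel: E = 193.1 GPa, ρ = 7720 kg/m³
  beryllium: M = 165 MN·m/kg
  stainless steel: M = 25.0 MN·m/kg
The maximum is for beryllium.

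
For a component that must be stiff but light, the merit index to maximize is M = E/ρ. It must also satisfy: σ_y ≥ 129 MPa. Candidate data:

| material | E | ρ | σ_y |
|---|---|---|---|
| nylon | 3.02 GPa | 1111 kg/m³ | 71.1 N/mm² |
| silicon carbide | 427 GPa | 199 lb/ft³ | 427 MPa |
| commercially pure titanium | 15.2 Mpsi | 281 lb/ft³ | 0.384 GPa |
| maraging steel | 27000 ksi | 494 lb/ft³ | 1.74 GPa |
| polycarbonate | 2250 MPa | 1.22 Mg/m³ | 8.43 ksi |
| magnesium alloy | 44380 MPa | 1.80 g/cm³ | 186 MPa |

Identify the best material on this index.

silicon carbide

Screen on constraints: σ_y ≥ 129 MPa. Survivors: silicon carbide, commercially pure titanium, maraging steel, magnesium alloy.
In SI units:
  silicon carbide: E = 427.0 GPa, ρ = 3188 kg/m³
  commercially pure titanium: E = 104.8 GPa, ρ = 4501 kg/m³
  maraging steel: E = 186.2 GPa, ρ = 7913 kg/m³
  magnesium alloy: E = 44.38 GPa, ρ = 1800 kg/m³
  silicon carbide: M = 134 MN·m/kg
  magnesium alloy: M = 24.7 MN·m/kg
  maraging steel: M = 23.5 MN·m/kg
  commercially pure titanium: M = 23.3 MN·m/kg
Highest index: silicon carbide.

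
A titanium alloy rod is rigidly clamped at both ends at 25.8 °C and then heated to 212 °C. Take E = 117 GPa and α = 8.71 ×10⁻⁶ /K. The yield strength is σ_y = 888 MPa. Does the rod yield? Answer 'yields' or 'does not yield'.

does not yield

ΔT = 186.2 K. Constrained thermal stress σ = E·α·ΔT = 117.0×10³ MPa × 8.71×10⁻⁶ × 186.2 = 190 MPa (compressive).
Compare to σ_y = 888 MPa: σ < σ_y, so it does not yield.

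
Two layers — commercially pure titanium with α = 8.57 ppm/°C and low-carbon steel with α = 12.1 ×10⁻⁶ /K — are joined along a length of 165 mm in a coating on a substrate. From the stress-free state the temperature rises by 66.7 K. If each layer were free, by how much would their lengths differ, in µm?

38.8 µm

Δα = |8.57 − 12.1|×10⁻⁶/K = 3.53×10⁻⁶/K.
ΔL_mismatch = Δα·L·ΔT = 3.53×10⁻⁶ × 165.0 mm × 66.7 K = 38.8 µm.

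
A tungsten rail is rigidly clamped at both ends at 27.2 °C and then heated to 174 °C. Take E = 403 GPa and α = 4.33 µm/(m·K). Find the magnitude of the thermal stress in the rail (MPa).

256 MPa

ΔT = 146.8 K. Constrained thermal stress σ = E·α·ΔT = 403.0×10³ MPa × 4.33×10⁻⁶ × 146.8 = 256 MPa (compressive).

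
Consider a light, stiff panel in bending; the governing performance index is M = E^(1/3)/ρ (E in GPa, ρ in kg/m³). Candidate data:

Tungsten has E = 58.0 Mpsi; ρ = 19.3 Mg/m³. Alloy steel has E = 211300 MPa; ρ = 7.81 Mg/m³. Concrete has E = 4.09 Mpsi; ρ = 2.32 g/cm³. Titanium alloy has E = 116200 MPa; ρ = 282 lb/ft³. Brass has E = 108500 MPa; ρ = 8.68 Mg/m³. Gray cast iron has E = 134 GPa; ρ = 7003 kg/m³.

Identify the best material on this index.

In SI units:
  tungsten: E = 399.9 GPa, ρ = 19300 kg/m³
  alloy steel: E = 211.3 GPa, ρ = 7810 kg/m³
  concrete: E = 28.20 GPa, ρ = 2320 kg/m³
  titanium alloy: E = 116.2 GPa, ρ = 4517 kg/m³
  brass: E = 108.5 GPa, ρ = 8680 kg/m³
  gray cast iron: E = 134.0 GPa, ρ = 7003 kg/m³
  concrete: M = 1.31×10⁻³
  titanium alloy: M = 1.08×10⁻³
  alloy steel: M = 0.763×10⁻³
  gray cast iron: M = 0.731×10⁻³
  brass: M = 0.549×10⁻³
  tungsten: M = 0.382×10⁻³
Highest index: concrete.

concrete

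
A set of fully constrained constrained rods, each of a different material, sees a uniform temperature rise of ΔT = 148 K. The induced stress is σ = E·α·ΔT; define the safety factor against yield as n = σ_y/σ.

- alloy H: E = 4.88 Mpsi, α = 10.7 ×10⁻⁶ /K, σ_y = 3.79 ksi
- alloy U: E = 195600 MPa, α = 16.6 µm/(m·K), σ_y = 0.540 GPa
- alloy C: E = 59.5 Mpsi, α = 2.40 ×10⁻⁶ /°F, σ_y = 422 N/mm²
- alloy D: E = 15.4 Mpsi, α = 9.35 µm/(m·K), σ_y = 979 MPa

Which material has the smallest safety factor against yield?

With everything in SI (GPa, ×10⁻⁶/K, MPa):
  alloy H: E = 33.65, α = 10.7, σ_y = 26.13 → σ = 53.3 MPa, n = 0.490
  alloy U: E = 195.6, α = 16.6, σ_y = 540.0 → σ = 481 MPa, n = 1.12
  alloy C: E = 410.2, α = 4.32, σ_y = 422.0 → σ = 262 MPa, n = 1.61
  alloy D: E = 106.2, α = 9.35, σ_y = 979.0 → σ = 147 MPa, n = 6.66
Smallest n: alloy H with n = 0.490.

alloy H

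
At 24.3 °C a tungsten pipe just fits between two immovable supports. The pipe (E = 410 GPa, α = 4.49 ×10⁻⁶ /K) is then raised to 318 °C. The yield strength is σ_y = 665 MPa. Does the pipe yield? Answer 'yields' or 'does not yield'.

ΔT = 293.7 K. Constrained thermal stress σ = E·α·ΔT = 410.0×10³ MPa × 4.49×10⁻⁶ × 293.7 = 541 MPa (compressive).
Compare to σ_y = 665 MPa: σ < σ_y, so it does not yield.

does not yield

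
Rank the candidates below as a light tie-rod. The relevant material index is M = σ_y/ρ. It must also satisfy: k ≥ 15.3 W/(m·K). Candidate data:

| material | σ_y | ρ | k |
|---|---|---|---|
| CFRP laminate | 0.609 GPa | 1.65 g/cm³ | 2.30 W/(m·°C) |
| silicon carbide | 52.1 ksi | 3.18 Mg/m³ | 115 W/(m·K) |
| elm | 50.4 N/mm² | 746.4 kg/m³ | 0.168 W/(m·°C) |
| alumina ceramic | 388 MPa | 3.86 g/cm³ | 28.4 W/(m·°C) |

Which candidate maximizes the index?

silicon carbide

Screen on constraints: k ≥ 15.3 W/(m·K). Survivors: silicon carbide, alumina ceramic.
Putting every candidate on a common basis:
  silicon carbide: σ_y = 359.2 MPa, ρ = 3180 kg/m³
  alumina ceramic: σ_y = 388.0 MPa, ρ = 3860 kg/m³
  silicon carbide: M = 113 kN·m/kg
  alumina ceramic: M = 101 kN·m/kg
Highest index: silicon carbide.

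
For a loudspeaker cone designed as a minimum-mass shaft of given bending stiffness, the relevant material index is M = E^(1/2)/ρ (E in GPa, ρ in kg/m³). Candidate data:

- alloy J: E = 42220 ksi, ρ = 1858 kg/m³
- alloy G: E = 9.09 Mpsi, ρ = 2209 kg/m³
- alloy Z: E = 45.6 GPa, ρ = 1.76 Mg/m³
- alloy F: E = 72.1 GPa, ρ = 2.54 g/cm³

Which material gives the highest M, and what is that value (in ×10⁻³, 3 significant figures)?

Convert each candidate to consistent units, then evaluate M:
  alloy J: E = 291.1 GPa, ρ = 1858 kg/m³
  alloy G: E = 62.67 GPa, ρ = 2209 kg/m³
  alloy Z: E = 45.60 GPa, ρ = 1760 kg/m³
  alloy F: E = 72.10 GPa, ρ = 2540 kg/m³
  alloy J: M = 9.18×10⁻³
  alloy Z: M = 3.84×10⁻³
  alloy G: M = 3.58×10⁻³
  alloy F: M = 3.34×10⁻³
Alloy J has the largest M.

alloy J, M = 9.18×10⁻³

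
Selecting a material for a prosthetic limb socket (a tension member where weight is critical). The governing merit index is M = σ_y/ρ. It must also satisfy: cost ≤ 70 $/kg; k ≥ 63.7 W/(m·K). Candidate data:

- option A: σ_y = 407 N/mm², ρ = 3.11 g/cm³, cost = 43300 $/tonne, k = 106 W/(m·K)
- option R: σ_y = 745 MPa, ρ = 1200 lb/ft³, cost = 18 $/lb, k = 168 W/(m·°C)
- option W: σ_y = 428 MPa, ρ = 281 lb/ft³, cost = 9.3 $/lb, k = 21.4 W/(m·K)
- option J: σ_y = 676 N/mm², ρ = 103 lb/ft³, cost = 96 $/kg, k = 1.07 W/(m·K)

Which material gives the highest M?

option A

Screen on constraints: cost ≤ 70 $/kg; k ≥ 63.7 W/(m·K). Survivors: option A, option R.
Putting every candidate on a common basis:
  option A: σ_y = 407.0 MPa, ρ = 3110 kg/m³
  option R: σ_y = 745.0 MPa, ρ = 19220 kg/m³
  option A: M = 131 kN·m/kg
  option R: M = 38.8 kN·m/kg
The maximum is for option A.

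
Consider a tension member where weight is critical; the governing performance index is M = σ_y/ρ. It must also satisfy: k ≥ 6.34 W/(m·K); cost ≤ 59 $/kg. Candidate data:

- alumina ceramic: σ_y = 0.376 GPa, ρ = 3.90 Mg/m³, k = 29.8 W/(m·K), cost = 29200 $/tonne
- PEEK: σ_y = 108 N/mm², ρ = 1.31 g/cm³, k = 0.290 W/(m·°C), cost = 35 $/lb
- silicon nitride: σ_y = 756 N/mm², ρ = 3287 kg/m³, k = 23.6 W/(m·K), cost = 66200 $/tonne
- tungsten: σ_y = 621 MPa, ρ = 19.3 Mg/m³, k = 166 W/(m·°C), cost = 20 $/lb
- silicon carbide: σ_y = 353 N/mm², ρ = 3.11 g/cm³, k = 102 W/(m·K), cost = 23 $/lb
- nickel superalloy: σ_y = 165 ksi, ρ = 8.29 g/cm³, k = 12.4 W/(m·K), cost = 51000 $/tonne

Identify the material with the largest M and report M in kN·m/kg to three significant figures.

nickel superalloy, M = 137 kN·m/kg

Screen on constraints: k ≥ 6.34 W/(m·K); cost ≤ 59 $/kg. Survivors: alumina ceramic, tungsten, silicon carbide, nickel superalloy.
After converting to SI:
  alumina ceramic: σ_y = 376.0 MPa, ρ = 3900 kg/m³
  tungsten: σ_y = 621.0 MPa, ρ = 19300 kg/m³
  silicon carbide: σ_y = 353.0 MPa, ρ = 3110 kg/m³
  nickel superalloy: σ_y = 1138 MPa, ρ = 8290 kg/m³
  nickel superalloy: M = 137 kN·m/kg
  silicon carbide: M = 114 kN·m/kg
  alumina ceramic: M = 96.4 kN·m/kg
  tungsten: M = 32.2 kN·m/kg
Nickel superalloy ranks first.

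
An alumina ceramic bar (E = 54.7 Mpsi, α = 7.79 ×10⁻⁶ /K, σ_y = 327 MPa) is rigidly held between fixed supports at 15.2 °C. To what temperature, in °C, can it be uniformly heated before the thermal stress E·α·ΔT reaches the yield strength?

127 °C

E = 54.7 Mpsi = 377.1 GPa.
E·α·ΔT = 327.0 MPa ⇒ ΔT = 327.0 / (377.1×10³ × 7.79×10⁻⁶) = 111.3 K.
T = 15.2 + 111.3 = 126.5 °C.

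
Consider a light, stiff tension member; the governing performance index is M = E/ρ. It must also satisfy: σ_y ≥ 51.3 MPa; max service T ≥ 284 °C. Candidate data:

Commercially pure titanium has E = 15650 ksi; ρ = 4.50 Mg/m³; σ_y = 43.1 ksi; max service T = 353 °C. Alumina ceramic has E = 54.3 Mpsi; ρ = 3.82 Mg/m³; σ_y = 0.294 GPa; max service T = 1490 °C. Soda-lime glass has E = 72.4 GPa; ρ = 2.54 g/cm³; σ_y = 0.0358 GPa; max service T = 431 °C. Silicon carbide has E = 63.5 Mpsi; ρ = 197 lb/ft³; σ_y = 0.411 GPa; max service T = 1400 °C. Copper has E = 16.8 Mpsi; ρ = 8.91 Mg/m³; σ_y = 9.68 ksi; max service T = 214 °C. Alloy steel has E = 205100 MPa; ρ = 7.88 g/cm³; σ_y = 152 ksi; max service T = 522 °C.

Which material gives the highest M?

silicon carbide

Screen on constraints: σ_y ≥ 51.3 MPa; max service T ≥ 284 °C. Survivors: commercially pure titanium, alumina ceramic, silicon carbide, alloy steel.
Putting every candidate on a common basis:
  commercially pure titanium: E = 107.9 GPa, ρ = 4500 kg/m³
  alumina ceramic: E = 374.4 GPa, ρ = 3820 kg/m³
  silicon carbide: E = 437.8 GPa, ρ = 3156 kg/m³
  alloy steel: E = 205.1 GPa, ρ = 7880 kg/m³
  silicon carbide: M = 139 MN·m/kg
  alumina ceramic: M = 98.0 MN·m/kg
  alloy steel: M = 26.0 MN·m/kg
  commercially pure titanium: M = 24.0 MN·m/kg
Silicon carbide has the largest M.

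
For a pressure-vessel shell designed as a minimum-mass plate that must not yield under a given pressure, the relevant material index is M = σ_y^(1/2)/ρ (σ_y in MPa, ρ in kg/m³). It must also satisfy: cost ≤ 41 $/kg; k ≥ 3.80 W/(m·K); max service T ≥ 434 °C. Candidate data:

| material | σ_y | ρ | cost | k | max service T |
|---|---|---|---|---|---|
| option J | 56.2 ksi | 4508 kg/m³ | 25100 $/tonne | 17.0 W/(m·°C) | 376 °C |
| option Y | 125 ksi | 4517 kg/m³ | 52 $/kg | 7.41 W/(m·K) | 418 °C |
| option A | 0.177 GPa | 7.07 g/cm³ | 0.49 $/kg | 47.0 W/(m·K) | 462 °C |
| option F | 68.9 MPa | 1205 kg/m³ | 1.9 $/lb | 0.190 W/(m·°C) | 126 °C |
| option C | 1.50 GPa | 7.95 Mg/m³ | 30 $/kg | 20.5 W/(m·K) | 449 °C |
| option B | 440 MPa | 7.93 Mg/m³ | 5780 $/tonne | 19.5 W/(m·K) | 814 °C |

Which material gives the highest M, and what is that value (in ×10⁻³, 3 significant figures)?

Screen on constraints: cost ≤ 41 $/kg; k ≥ 3.80 W/(m·K); max service T ≥ 434 °C. Survivors: option A, option C, option B.
Normalizing units and computing the index:
  option A: σ_y = 177.0 MPa, ρ = 7070 kg/m³
  option C: σ_y = 1500 MPa, ρ = 7950 kg/m³
  option B: σ_y = 440.0 MPa, ρ = 7930 kg/m³
  option C: M = 4.87×10⁻³
  option B: M = 2.65×10⁻³
  option A: M = 1.88×10⁻³
The maximum is for option C.

option C, M = 4.87×10⁻³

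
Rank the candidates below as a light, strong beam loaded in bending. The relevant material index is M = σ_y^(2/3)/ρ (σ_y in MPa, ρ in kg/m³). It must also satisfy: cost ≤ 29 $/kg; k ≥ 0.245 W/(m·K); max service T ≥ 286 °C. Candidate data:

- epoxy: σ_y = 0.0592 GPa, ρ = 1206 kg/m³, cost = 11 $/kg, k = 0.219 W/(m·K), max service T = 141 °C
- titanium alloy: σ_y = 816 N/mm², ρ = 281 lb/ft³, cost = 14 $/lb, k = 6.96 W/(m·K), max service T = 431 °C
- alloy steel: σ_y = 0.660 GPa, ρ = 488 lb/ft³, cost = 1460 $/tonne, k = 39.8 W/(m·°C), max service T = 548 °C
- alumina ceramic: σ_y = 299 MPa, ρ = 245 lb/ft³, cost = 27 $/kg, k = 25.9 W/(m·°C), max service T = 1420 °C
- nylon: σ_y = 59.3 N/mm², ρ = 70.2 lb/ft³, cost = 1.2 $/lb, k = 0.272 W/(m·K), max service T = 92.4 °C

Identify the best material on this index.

Screen on constraints: cost ≤ 29 $/kg; k ≥ 0.245 W/(m·K); max service T ≥ 286 °C. Survivors: alloy steel, alumina ceramic.
Normalizing units and computing the index:
  alloy steel: σ_y = 660.0 MPa, ρ = 7817 kg/m³
  alumina ceramic: σ_y = 299.0 MPa, ρ = 3925 kg/m³
  alumina ceramic: M = 11.4×10⁻³
  alloy steel: M = 9.70×10⁻³
Highest index: alumina ceramic.

alumina ceramic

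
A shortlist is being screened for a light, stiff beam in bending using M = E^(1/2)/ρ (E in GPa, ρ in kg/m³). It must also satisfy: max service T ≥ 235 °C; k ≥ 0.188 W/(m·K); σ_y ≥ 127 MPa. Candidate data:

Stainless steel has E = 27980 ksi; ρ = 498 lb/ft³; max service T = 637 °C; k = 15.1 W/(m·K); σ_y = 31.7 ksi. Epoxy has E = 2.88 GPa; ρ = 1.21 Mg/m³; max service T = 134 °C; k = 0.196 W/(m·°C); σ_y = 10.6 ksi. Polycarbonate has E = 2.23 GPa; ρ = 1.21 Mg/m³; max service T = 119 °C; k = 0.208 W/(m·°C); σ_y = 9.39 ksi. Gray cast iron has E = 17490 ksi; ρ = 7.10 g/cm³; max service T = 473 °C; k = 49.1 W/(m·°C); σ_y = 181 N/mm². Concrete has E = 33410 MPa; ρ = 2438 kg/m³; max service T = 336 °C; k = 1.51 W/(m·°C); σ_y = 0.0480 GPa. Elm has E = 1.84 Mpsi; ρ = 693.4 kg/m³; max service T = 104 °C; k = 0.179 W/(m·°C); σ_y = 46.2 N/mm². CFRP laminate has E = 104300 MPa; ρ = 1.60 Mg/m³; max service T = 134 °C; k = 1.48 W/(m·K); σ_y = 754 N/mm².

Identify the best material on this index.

Screen on constraints: max service T ≥ 235 °C; k ≥ 0.188 W/(m·K); σ_y ≥ 127 MPa. Survivors: stainless steel, gray cast iron.
In SI units:
  stainless steel: E = 192.9 GPa, ρ = 7977 kg/m³
  gray cast iron: E = 120.6 GPa, ρ = 7100 kg/m³
  stainless steel: M = 1.74×10⁻³
  gray cast iron: M = 1.55×10⁻³
Highest index: stainless steel.

stainless steel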